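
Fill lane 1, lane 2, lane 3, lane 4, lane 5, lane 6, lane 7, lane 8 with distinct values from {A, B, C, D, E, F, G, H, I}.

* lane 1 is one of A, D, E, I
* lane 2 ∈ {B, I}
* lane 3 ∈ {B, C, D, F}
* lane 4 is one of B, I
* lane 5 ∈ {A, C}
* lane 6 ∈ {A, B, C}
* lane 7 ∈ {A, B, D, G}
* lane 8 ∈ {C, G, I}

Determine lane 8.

The 8 variables draw from only 8 values {A, B, C, D, E, F, G, I}, so each is used; only lane 1 can be E, hence lane 1 = E.
The 7 still-open variables together cover exactly {A, B, C, D, F, G, I} — 7 values for 7 variables — and F appears only in lane 3's list, so lane 3 = F.
The 6 still-open variables draw from only 6 values {A, B, C, D, G, I}, so each is used; only lane 7 can be D, hence lane 7 = D.
Among the 5 still-open variables, G fits only lane 8 (and all 5 values in {A, B, C, G, I} must be used), so lane 8 = G.

G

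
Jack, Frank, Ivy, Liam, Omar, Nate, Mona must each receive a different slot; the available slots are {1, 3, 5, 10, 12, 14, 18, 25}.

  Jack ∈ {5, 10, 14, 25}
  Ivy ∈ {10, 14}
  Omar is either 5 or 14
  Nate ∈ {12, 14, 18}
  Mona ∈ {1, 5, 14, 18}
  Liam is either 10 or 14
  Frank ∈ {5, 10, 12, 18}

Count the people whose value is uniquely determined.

3

Among the 7 variables, 1 fits only Mona (and all 7 values in {1, 5, 10, 12, 14, 18, 25} must be used), so Mona = 1.
The 6 still-open variables together cover exactly {5, 10, 12, 14, 18, 25} — 6 values for 6 variables — and 25 appears only in Jack's list, so Jack = 25.
Ivy and Liam between them cover only {10, 14} — a naked pair. Remove those values from Frank, Omar, Nate.
Omar has just one choice, so Omar = 5. Strike 5 from Frank.
Determined: Jack=25, Omar=5, Mona=1. The other people each still have more than one consistent value. That makes 3.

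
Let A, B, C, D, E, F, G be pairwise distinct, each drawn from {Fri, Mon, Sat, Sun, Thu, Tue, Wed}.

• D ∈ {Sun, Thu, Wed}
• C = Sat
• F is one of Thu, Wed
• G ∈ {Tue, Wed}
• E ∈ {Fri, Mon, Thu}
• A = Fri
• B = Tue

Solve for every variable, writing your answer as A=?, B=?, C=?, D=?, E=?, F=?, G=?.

A has just one choice, so A = Fri. Strike Fri from E.
B must be Tue (only option left). Remove Tue from G.
That leaves C = Sat.
G's domain is down to {Wed}, so G = Wed. So D, F can't be Wed.
F has just one choice, so F = Thu. Remove Thu from D, E.
D has just one choice, so D = Sun.
E must be Mon (only option left).

A=Fri, B=Tue, C=Sat, D=Sun, E=Mon, F=Thu, G=Wed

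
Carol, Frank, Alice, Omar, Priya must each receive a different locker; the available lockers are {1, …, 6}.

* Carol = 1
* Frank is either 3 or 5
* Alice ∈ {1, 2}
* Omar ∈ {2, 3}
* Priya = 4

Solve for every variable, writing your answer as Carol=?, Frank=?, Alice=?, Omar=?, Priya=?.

Carol=1, Frank=5, Alice=2, Omar=3, Priya=4

Carol has just one choice, so Carol = 1. Strike 1 from Alice.
Alice's domain is down to {2}, so Alice = 2. Eliminate 2 elsewhere: Omar.
That leaves Omar = 3. Strike 3 from Frank.
Priya must be 4 (only option left).
Frank must be 5 (only option left).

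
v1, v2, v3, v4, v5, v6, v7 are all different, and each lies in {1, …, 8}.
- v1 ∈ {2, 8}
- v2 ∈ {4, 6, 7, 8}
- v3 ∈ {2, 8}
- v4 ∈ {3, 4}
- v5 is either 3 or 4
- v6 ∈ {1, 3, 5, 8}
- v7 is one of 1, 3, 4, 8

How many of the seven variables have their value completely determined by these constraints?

v1 and v3 share exactly the 2 values {2, 8}; by pigeonhole those values go to them, so strike 2, 8 from v2, v6, v7.
The 2 variables v4 and v5 are confined to {3, 4}, which locks those values in; drop them from v2, v6, v7.
v7 has just one choice, so v7 = 1. Remove 1 from v6.
That leaves v6 = 5.
Determined: v6=5, v7=1. The other variables each still have more than one consistent value. That makes 2.

2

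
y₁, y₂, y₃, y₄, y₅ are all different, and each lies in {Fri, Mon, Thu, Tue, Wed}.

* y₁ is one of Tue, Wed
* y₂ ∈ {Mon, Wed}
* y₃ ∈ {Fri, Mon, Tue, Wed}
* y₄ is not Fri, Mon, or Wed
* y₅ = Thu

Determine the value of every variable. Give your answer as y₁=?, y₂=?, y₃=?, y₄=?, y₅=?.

y₅ has just one choice, so y₅ = Thu. So y₄ can't be Thu.
That leaves y₄ = Tue. Eliminate Tue elsewhere: y₁, y₃.
y₁ has just one choice, so y₁ = Wed. Strike Wed from y₂, y₃.
y₂ has just one choice, so y₂ = Mon. Strike Mon from y₃.
y₃ has just one choice, so y₃ = Fri.

y₁=Wed, y₂=Mon, y₃=Fri, y₄=Tue, y₅=Thu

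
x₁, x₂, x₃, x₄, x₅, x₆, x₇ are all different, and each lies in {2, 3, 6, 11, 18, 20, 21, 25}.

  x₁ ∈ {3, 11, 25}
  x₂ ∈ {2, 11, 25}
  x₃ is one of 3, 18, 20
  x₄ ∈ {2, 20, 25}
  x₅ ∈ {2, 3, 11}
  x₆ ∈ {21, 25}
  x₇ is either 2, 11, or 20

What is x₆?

21

The 7 variables together cover exactly {2, 3, 11, 18, 20, 21, 25} — 7 values for 7 variables — and 18 appears only in x₃'s list, so x₃ = 18.
The 6 still-open variables together cover exactly {2, 3, 11, 20, 21, 25} — 6 values for 6 variables — and 21 appears only in x₆'s list, so x₆ = 21.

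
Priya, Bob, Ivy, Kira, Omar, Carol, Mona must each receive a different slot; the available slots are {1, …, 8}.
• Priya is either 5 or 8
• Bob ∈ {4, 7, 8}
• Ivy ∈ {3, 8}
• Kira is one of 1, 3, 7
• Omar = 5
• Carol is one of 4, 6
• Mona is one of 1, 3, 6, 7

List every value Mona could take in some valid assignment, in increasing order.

1, 6, 7

Omar's domain is down to {5}, so Omar = 5. So Priya can't be 5.
Priya has just one choice, so Priya = 8. Strike 8 from Bob, Ivy.
That leaves Ivy = 3. Strike 3 from Kira, Mona.
No further eliminations apply; Mona can still be any of 1, 6, 7.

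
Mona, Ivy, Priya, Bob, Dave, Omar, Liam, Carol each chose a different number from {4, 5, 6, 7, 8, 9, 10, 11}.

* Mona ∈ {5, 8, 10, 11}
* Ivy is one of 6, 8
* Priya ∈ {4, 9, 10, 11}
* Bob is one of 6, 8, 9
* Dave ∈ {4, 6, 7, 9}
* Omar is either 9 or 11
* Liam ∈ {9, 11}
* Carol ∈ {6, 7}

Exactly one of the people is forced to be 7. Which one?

Carol

The 8 variables together cover exactly {4, 5, 6, 7, 8, 9, 10, 11} — 8 values for 8 variables — and 5 appears only in Mona's list, so Mona = 5.
Among the 7 still-open variables, 10 fits only Priya (and all 7 values in {4, 6, 7, 8, 9, 10, 11} must be used), so Priya = 10.
The 6 still-open variables together cover exactly {4, 6, 7, 8, 9, 11} — 6 values for 6 variables — and 4 appears only in Dave's list, so Dave = 4.
The 5 still-open variables together cover exactly {6, 7, 8, 9, 11} — 5 values for 5 variables — and 7 appears only in Carol's list, so Carol = 7.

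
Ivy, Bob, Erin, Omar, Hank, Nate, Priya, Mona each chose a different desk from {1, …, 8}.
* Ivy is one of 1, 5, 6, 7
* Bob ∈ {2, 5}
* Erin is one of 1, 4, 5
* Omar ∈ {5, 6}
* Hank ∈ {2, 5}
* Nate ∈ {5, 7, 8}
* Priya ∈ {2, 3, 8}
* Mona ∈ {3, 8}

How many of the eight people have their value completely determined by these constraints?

Among the 8 variables, 4 fits only Erin (and all 8 values in {1, 2, 3, 4, 5, 6, 7, 8} must be used), so Erin = 4.
The 7 still-open variables draw from only 7 values {1, 2, 3, 5, 6, 7, 8}, so each is used; only Ivy can be 1, hence Ivy = 1.
Among the 6 still-open variables, 6 fits only Omar (and all 6 values in {2, 3, 5, 6, 7, 8} must be used), so Omar = 6.
Among the 5 still-open variables, 7 fits only Nate (and all 5 values in {2, 3, 5, 7, 8} must be used), so Nate = 7.
The 2 variables Bob and Hank are confined to {2, 5}, which locks those values in; drop them from Priya.
Determined: Ivy=1, Erin=4, Omar=6, Nate=7. The other people each still have more than one consistent value. That makes 4.

4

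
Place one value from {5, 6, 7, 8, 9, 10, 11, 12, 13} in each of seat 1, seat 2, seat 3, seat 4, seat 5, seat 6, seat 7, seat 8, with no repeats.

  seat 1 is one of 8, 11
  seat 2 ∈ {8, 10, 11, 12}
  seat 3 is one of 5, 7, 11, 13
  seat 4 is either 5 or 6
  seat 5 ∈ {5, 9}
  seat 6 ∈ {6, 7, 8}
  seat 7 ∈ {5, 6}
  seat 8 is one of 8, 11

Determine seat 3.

13

The 2 variables seat 1 and seat 8 are confined to {8, 11}, which locks those values in; drop them from seat 2, seat 3, seat 6.
seat 4 and seat 7 between them cover only {5, 6} — a naked pair. Remove those values from seat 3, seat 5, seat 6.
seat 5's domain is down to {9}, so seat 5 = 9.
seat 6's domain is down to {7}, so seat 6 = 7. Strike 7 from seat 3.
So seat 3 = 13.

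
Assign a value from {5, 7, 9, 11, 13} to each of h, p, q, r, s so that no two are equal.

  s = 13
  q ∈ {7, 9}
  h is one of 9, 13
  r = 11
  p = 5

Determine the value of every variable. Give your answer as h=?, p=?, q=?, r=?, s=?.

h=9, p=5, q=7, r=11, s=13

p must be 5 (only option left).
r must be 11 (only option left).
s's domain is down to {13}, so s = 13. Remove 13 from h.
h must be 9 (only option left). So q can't be 9.
That leaves q = 7.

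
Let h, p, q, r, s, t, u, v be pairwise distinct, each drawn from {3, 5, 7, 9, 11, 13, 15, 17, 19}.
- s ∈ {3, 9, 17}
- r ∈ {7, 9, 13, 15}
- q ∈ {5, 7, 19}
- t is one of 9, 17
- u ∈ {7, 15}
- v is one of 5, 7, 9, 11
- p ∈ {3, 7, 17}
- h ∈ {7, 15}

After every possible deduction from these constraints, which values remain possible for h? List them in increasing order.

h and u share exactly the 2 values {7, 15}; by pigeonhole those values go to them, so strike 7, 15 from p, q, r, v.
p, s, t share exactly the 3 values {3, 9, 17}; by pigeonhole those values go to them, so strike 3, 9, 17 from r, v.
r has just one choice, so r = 13.
No further eliminations apply; h can still be any of 7, 15.

7, 15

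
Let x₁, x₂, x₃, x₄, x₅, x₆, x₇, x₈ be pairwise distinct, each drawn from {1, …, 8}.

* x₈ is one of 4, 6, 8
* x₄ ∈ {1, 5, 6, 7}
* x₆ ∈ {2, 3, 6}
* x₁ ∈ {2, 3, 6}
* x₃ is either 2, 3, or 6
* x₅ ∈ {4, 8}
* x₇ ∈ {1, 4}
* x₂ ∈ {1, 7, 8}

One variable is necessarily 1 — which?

x₇

Among the 8 variables, 5 fits only x₄ (and all 8 values in {1, 2, 3, 4, 5, 6, 7, 8} must be used), so x₄ = 5.
The 7 still-open variables draw from only 7 values {1, 2, 3, 4, 6, 7, 8}, so each is used; only x₂ can be 7, hence x₂ = 7.
The 6 still-open variables draw from only 6 values {1, 2, 3, 4, 6, 8}, so each is used; only x₇ can be 1, hence x₇ = 1.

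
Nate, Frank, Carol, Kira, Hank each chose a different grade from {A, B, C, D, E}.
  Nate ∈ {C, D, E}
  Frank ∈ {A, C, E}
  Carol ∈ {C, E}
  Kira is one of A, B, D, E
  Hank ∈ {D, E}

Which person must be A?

The 5 variables together cover exactly {A, B, C, D, E} — 5 values for 5 variables — and B appears only in Kira's list, so Kira = B.
Among the 4 still-open variables, A fits only Frank (and all 4 values in {A, C, D, E} must be used), so Frank = A.

Frank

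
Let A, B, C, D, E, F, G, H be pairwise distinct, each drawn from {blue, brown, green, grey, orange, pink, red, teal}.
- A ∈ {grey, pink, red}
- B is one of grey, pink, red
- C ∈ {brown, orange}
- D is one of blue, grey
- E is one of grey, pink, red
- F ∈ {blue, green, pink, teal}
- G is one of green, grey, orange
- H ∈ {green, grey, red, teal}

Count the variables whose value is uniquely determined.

The 8 variables together cover exactly {blue, brown, green, grey, orange, pink, red, teal} — 8 values for 8 variables — and brown appears only in C's list, so C = brown.
Among the 7 still-open variables, orange fits only G (and all 7 values in {blue, green, grey, orange, pink, red, teal} must be used), so G = orange.
The 3 variables A, B, E are confined to {grey, pink, red}, which locks those values in; drop them from D, F, H.
That leaves D = blue. So F can't be blue.
Determined: C=brown, D=blue, G=orange. The other variables each still have more than one consistent value. That makes 3.

3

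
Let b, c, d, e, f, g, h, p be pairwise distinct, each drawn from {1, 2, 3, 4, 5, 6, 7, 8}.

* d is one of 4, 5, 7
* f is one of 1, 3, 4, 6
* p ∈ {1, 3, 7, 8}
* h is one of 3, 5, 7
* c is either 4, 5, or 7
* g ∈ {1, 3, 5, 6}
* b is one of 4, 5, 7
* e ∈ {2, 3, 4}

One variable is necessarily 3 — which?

h

The 8 variables together cover exactly {1, 2, 3, 4, 5, 6, 7, 8} — 8 values for 8 variables — and 2 appears only in e's list, so e = 2.
The 7 still-open variables together cover exactly {1, 3, 4, 5, 6, 7, 8} — 7 values for 7 variables — and 8 appears only in p's list, so p = 8.
b, c, d share exactly the 3 values {4, 5, 7}; by pigeonhole those values go to them, so strike 4, 5, 7 from f, g, h.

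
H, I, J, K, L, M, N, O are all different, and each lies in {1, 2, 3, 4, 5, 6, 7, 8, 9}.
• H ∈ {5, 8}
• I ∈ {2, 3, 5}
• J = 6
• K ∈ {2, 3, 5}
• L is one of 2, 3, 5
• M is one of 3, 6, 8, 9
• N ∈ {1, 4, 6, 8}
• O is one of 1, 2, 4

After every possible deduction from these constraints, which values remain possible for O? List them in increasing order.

J must be 6 (only option left). So M, N can't be 6.
The 7 still-open variables together cover exactly {1, 2, 3, 4, 5, 8, 9} — 7 values for 7 variables — and 9 appears only in M's list, so M = 9.
The 3 variables I, K, L are confined to {2, 3, 5}, which locks those values in; drop them from H, O.
That leaves H = 8. Remove 8 from N.
No further eliminations apply; O can still be any of 1, 4.

1, 4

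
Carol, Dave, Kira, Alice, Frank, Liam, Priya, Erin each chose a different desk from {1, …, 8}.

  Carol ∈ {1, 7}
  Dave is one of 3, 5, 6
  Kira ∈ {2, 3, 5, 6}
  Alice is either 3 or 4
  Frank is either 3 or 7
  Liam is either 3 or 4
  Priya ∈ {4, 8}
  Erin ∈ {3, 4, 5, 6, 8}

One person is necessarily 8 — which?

Priya

The 8 variables together cover exactly {1, 2, 3, 4, 5, 6, 7, 8} — 8 values for 8 variables — and 1 appears only in Carol's list, so Carol = 1.
The 7 still-open variables draw from only 7 values {2, 3, 4, 5, 6, 7, 8}, so each is used; only Kira can be 2, hence Kira = 2.
The 6 still-open variables together cover exactly {3, 4, 5, 6, 7, 8} — 6 values for 6 variables — and 7 appears only in Frank's list, so Frank = 7.
The 2 variables Alice and Liam are confined to {3, 4}, which locks those values in; drop them from Dave, Priya, Erin.
So 8 goes to Priya.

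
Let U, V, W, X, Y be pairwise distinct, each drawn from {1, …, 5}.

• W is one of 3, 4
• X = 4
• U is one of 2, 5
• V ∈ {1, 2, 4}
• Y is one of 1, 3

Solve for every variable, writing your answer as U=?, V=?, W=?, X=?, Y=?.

U=5, V=2, W=3, X=4, Y=1

X's domain is down to {4}, so X = 4. Strike 4 from V, W.
W must be 3 (only option left). So Y can't be 3.
That leaves Y = 1. Strike 1 from V.
That leaves V = 2. So U can't be 2.
U has just one choice, so U = 5.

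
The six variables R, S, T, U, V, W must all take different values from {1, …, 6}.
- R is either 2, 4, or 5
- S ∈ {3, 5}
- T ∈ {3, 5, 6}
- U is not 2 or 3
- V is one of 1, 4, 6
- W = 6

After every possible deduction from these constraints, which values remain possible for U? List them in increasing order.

W's domain is down to {6}, so W = 6. Strike 6 from T, U, V.
The 5 still-open variables together cover exactly {1, 2, 3, 4, 5} — 5 values for 5 variables — and 2 appears only in R's list, so R = 2.
The 2 variables S and T are confined to {3, 5}, which locks those values in; drop them from U.
No further eliminations apply; U can still be any of 1, 4.

1, 4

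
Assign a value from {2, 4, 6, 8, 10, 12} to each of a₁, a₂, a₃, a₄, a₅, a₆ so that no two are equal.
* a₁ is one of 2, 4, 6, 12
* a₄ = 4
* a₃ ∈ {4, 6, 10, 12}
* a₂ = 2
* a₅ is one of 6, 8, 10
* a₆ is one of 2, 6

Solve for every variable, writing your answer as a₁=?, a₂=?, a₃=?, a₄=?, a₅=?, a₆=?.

a₁=12, a₂=2, a₃=10, a₄=4, a₅=8, a₆=6

a₂ must be 2 (only option left). Strike 2 from a₁, a₆.
a₄ must be 4 (only option left). Strike 4 from a₁, a₃.
That leaves a₆ = 6. Eliminate 6 elsewhere: a₁, a₃, a₅.
a₁'s domain is down to {12}, so a₁ = 12. So a₃ can't be 12.
a₃ must be 10 (only option left). Strike 10 from a₅.
a₅'s domain is down to {8}, so a₅ = 8.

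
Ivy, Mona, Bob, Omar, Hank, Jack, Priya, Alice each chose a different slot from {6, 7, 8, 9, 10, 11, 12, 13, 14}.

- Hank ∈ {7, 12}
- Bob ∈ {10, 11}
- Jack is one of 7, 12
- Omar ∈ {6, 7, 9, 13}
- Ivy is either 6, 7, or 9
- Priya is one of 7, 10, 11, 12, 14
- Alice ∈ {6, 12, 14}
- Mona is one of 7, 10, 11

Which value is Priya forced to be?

The 8 variables together cover exactly {6, 7, 9, 10, 11, 12, 13, 14} — 8 values for 8 variables — and 13 appears only in Omar's list, so Omar = 13.
The 7 still-open variables draw from only 7 values {6, 7, 9, 10, 11, 12, 14}, so each is used; only Ivy can be 9, hence Ivy = 9.
The 6 still-open variables draw from only 6 values {6, 7, 10, 11, 12, 14}, so each is used; only Alice can be 6, hence Alice = 6.
The 5 still-open variables together cover exactly {7, 10, 11, 12, 14} — 5 values for 5 variables — and 14 appears only in Priya's list, so Priya = 14.

14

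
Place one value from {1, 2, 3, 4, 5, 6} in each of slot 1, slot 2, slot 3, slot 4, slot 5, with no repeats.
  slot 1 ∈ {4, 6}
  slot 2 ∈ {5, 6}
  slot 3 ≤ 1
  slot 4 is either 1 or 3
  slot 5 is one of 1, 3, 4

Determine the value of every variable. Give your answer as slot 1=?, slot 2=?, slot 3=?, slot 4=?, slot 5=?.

slot 1=6, slot 2=5, slot 3=1, slot 4=3, slot 5=4

slot 3 must be 1 (only option left). So slot 4, slot 5 can't be 1.
That leaves slot 4 = 3. Remove 3 from slot 5.
slot 5 has just one choice, so slot 5 = 4. Eliminate 4 elsewhere: slot 1.
slot 1 has just one choice, so slot 1 = 6. So slot 2 can't be 6.
slot 2's domain is down to {5}, so slot 2 = 5.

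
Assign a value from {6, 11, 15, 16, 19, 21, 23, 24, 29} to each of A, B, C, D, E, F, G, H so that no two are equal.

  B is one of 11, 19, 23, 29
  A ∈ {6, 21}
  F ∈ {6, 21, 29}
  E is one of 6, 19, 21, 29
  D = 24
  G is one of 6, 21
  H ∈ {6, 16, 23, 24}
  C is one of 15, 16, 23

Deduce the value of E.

19

D has just one choice, so D = 24. Remove 24 from H.
The 2 variables A and G are confined to {6, 21}, which locks those values in; drop them from E, F, H.
F has just one choice, so F = 29. Remove 29 from B, E.
So E = 19.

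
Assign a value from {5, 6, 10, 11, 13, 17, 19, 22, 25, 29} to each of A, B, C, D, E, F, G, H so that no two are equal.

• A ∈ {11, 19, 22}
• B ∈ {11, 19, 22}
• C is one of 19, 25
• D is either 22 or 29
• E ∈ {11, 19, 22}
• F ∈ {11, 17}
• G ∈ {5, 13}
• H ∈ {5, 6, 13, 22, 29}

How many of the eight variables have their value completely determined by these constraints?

3

A, B, E between them cover only {11, 19, 22} — a naked triple. Remove those values from C, D, F, H.
C's domain is down to {25}, so C = 25.
D has just one choice, so D = 29. So H can't be 29.
F must be 17 (only option left).
Determined: C=25, D=29, F=17. The other variables each still have more than one consistent value. That makes 3.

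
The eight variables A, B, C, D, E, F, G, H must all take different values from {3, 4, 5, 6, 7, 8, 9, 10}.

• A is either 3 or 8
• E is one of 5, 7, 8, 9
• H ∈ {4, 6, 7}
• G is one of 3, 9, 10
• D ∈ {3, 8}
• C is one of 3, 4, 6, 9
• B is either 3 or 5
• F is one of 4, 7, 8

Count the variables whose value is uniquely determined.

The 8 variables together cover exactly {3, 4, 5, 6, 7, 8, 9, 10} — 8 values for 8 variables — and 10 appears only in G's list, so G = 10.
A and D between them cover only {3, 8} — a naked pair. Remove those values from B, C, E, F.
B's domain is down to {5}, so B = 5. Eliminate 5 elsewhere: E.
Determined: B=5, G=10. The other variables each still have more than one consistent value. That makes 2.

2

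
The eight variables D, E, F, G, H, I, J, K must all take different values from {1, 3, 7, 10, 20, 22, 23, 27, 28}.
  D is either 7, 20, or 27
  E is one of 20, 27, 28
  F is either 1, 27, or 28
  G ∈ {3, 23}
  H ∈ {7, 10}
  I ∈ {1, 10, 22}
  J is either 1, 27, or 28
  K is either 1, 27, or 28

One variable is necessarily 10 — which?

The 3 variables F, J, K are confined to {1, 27, 28}, which locks those values in; drop them from D, E, I.
E must be 20 (only option left). So D can't be 20.
D must be 7 (only option left). Eliminate 7 elsewhere: H.
So 10 goes to H.

H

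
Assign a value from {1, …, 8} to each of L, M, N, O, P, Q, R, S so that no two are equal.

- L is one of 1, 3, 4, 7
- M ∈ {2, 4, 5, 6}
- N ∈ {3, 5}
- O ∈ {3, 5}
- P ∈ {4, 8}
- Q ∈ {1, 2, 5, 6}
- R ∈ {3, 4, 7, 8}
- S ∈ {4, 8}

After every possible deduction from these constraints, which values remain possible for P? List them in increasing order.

N and O between them cover only {3, 5} — a naked pair. Remove those values from L, M, Q, R.
P and S between them cover only {4, 8} — a naked pair. Remove those values from L, M, R.
R's domain is down to {7}, so R = 7. So L can't be 7.
L must be 1 (only option left). Remove 1 from Q.
No further eliminations apply; P can still be any of 4, 8.

4, 8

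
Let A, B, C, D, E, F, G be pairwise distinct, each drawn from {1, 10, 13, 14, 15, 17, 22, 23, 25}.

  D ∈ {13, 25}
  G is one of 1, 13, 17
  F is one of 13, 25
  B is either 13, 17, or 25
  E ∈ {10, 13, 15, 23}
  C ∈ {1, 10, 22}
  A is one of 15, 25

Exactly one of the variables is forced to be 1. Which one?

D and F between them cover only {13, 25} — a naked pair. Remove those values from A, B, E, G.
A has just one choice, so A = 15. So E can't be 15.
B must be 17 (only option left). Strike 17 from G.
So 1 goes to G.

G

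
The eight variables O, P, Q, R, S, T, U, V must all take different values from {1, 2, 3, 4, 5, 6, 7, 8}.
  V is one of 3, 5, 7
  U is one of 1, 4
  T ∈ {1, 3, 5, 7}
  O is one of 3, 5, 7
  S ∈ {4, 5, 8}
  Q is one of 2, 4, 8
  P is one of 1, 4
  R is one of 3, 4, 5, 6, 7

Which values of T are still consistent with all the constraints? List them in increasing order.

Among the 8 variables, 2 fits only Q (and all 8 values in {1, 2, 3, 4, 5, 6, 7, 8} must be used), so Q = 2.
Among the 7 still-open variables, 6 fits only R (and all 7 values in {1, 3, 4, 5, 6, 7, 8} must be used), so R = 6.
The 6 still-open variables together cover exactly {1, 3, 4, 5, 7, 8} — 6 values for 6 variables — and 8 appears only in S's list, so S = 8.
The 2 variables P and U are confined to {1, 4}, which locks those values in; drop them from T.
No further eliminations apply; T can still be any of 3, 5, 7.

3, 5, 7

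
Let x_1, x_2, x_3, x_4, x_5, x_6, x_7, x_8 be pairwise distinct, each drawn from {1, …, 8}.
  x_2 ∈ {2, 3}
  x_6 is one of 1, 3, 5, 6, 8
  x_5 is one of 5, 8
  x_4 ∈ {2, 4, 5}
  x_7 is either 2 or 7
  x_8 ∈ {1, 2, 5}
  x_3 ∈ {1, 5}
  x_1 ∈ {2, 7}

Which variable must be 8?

The 8 variables together cover exactly {1, 2, 3, 4, 5, 6, 7, 8} — 8 values for 8 variables — and 4 appears only in x_4's list, so x_4 = 4.
Among the 7 still-open variables, 6 fits only x_6 (and all 7 values in {1, 2, 3, 5, 6, 7, 8} must be used), so x_6 = 6.
Among the 6 still-open variables, 3 fits only x_2 (and all 6 values in {1, 2, 3, 5, 7, 8} must be used), so x_2 = 3.
Among the 5 still-open variables, 8 fits only x_5 (and all 5 values in {1, 2, 5, 7, 8} must be used), so x_5 = 8.

x_5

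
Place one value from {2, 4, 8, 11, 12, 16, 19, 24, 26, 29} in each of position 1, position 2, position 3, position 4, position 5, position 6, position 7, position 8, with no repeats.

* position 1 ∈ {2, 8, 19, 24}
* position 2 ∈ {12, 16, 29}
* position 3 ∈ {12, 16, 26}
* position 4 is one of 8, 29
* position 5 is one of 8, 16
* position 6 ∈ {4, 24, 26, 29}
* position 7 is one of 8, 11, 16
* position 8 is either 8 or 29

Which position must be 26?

position 3

position 4 and position 8 between them cover only {8, 29} — a naked pair. Remove those values from position 1, position 2, position 5, position 6, position 7.
That leaves position 5 = 16. So position 2, position 3, position 7 can't be 16.
position 7's domain is down to {11}, so position 7 = 11.
position 2 has just one choice, so position 2 = 12. Eliminate 12 elsewhere: position 3.
So 26 goes to position 3.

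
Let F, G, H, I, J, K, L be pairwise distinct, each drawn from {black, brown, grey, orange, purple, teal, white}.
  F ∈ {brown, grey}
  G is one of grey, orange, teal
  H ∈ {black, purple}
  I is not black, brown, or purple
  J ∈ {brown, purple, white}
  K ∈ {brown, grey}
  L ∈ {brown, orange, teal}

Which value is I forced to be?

The 7 variables together cover exactly {black, brown, grey, orange, purple, teal, white} — 7 values for 7 variables — and black appears only in H's list, so H = black.
Among the 6 still-open variables, purple fits only J (and all 6 values in {brown, grey, orange, purple, teal, white} must be used), so J = purple.
The 5 still-open variables together cover exactly {brown, grey, orange, teal, white} — 5 values for 5 variables — and white appears only in I's list, so I = white.

white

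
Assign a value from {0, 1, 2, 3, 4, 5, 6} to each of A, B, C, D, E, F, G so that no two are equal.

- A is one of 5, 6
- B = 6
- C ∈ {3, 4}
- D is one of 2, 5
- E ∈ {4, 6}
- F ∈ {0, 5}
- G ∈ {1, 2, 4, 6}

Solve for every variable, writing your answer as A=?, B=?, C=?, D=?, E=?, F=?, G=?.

B's domain is down to {6}, so B = 6. Strike 6 from A, E, G.
E must be 4 (only option left). So C, G can't be 4.
That leaves A = 5. Strike 5 from D, F.
That leaves C = 3.
D must be 2 (only option left). So G can't be 2.
F's domain is down to {0}, so F = 0.
G must be 1 (only option left).

A=5, B=6, C=3, D=2, E=4, F=0, G=1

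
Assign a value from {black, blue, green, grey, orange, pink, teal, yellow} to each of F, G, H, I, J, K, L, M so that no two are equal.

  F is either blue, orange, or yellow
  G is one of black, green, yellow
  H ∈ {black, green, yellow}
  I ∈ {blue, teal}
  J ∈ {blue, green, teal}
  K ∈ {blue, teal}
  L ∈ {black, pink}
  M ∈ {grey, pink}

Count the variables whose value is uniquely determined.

4

Among the 8 variables, grey fits only M (and all 8 values in {black, blue, green, grey, orange, pink, teal, yellow} must be used), so M = grey.
The 7 still-open variables together cover exactly {black, blue, green, orange, pink, teal, yellow} — 7 values for 7 variables — and orange appears only in F's list, so F = orange.
The 6 still-open variables draw from only 6 values {black, blue, green, pink, teal, yellow}, so each is used; only L can be pink, hence L = pink.
The 2 variables I and K are confined to {blue, teal}, which locks those values in; drop them from J.
J's domain is down to {green}, so J = green. Eliminate green elsewhere: G, H.
Determined: F=orange, J=green, L=pink, M=grey. The other variables each still have more than one consistent value. That makes 4.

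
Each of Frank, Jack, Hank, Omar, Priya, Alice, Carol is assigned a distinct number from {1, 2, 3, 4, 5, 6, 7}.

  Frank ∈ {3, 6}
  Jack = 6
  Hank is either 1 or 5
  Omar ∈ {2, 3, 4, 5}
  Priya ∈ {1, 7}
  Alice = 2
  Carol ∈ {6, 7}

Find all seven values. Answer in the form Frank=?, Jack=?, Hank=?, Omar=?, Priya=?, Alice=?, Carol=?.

Jack must be 6 (only option left). Remove 6 from Frank, Carol.
Alice has just one choice, so Alice = 2. Eliminate 2 elsewhere: Omar.
Carol's domain is down to {7}, so Carol = 7. So Priya can't be 7.
That leaves Frank = 3. Strike 3 from Omar.
Priya must be 1 (only option left). So Hank can't be 1.
Hank's domain is down to {5}, so Hank = 5. Remove 5 from Omar.
That leaves Omar = 4.

Frank=3, Jack=6, Hank=5, Omar=4, Priya=1, Alice=2, Carol=7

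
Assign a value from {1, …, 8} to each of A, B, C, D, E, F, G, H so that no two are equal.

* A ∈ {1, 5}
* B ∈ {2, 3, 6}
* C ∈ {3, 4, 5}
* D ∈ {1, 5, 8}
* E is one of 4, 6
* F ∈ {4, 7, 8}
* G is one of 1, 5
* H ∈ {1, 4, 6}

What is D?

Among the 8 variables, 2 fits only B (and all 8 values in {1, 2, 3, 4, 5, 6, 7, 8} must be used), so B = 2.
The 7 still-open variables together cover exactly {1, 3, 4, 5, 6, 7, 8} — 7 values for 7 variables — and 3 appears only in C's list, so C = 3.
The 6 still-open variables together cover exactly {1, 4, 5, 6, 7, 8} — 6 values for 6 variables — and 7 appears only in F's list, so F = 7.
The 5 still-open variables draw from only 5 values {1, 4, 5, 6, 8}, so each is used; only D can be 8, hence D = 8.

8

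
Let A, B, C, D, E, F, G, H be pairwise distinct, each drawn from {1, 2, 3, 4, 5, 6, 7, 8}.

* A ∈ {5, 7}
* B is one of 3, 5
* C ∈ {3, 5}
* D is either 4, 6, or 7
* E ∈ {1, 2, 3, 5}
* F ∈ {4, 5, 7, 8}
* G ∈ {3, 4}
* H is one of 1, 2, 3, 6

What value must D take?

The 8 variables draw from only 8 values {1, 2, 3, 4, 5, 6, 7, 8}, so each is used; only F can be 8, hence F = 8.
B and C share exactly the 2 values {3, 5}; by pigeonhole those values go to them, so strike 3, 5 from A, E, G, H.
A's domain is down to {7}, so A = 7. Eliminate 7 elsewhere: D.
G's domain is down to {4}, so G = 4. So D can't be 4.
So D = 6.

6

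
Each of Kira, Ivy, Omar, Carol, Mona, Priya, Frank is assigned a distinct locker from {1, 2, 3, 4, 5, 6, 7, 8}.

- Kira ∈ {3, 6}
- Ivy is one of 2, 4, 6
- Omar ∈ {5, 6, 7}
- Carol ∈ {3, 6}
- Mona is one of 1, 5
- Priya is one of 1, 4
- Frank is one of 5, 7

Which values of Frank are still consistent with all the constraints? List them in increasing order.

The 7 variables together cover exactly {1, 2, 3, 4, 5, 6, 7} — 7 values for 7 variables — and 2 appears only in Ivy's list, so Ivy = 2.
The 6 still-open variables together cover exactly {1, 3, 4, 5, 6, 7} — 6 values for 6 variables — and 4 appears only in Priya's list, so Priya = 4.
The 5 still-open variables together cover exactly {1, 3, 5, 6, 7} — 5 values for 5 variables — and 1 appears only in Mona's list, so Mona = 1.
Kira and Carol share exactly the 2 values {3, 6}; by pigeonhole those values go to them, so strike 3, 6 from Omar.
No further eliminations apply; Frank can still be any of 5, 7.

5, 7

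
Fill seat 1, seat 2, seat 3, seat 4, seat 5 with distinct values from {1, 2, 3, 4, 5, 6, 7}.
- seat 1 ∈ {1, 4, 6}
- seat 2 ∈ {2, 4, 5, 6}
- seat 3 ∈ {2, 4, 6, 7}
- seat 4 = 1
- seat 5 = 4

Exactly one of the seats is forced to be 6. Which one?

seat 4 must be 1 (only option left). So seat 1 can't be 1.
seat 5's domain is down to {4}, so seat 5 = 4. Strike 4 from seat 1, seat 2, seat 3.
So 6 goes to seat 1.

seat 1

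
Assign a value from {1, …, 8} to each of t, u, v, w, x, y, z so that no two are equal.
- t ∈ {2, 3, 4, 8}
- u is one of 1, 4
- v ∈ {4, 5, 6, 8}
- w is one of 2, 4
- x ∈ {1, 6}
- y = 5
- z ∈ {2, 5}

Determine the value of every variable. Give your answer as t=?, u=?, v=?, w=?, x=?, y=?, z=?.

t=3, u=1, v=8, w=4, x=6, y=5, z=2

y's domain is down to {5}, so y = 5. Eliminate 5 elsewhere: v, z.
z's domain is down to {2}, so z = 2. Remove 2 from t, w.
That leaves w = 4. Eliminate 4 elsewhere: t, u, v.
u has just one choice, so u = 1. So x can't be 1.
x's domain is down to {6}, so x = 6. Eliminate 6 elsewhere: v.
That leaves v = 8. Remove 8 from t.
That leaves t = 3.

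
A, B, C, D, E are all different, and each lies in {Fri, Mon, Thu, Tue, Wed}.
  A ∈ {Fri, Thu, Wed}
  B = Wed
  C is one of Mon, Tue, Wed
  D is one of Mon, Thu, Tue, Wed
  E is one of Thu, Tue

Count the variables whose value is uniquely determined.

2

B has just one choice, so B = Wed. So A, C, D can't be Wed.
The 4 still-open variables together cover exactly {Fri, Mon, Thu, Tue} — 4 values for 4 variables — and Fri appears only in A's list, so A = Fri.
Determined: A=Fri, B=Wed. The other variables each still have more than one consistent value. That makes 2.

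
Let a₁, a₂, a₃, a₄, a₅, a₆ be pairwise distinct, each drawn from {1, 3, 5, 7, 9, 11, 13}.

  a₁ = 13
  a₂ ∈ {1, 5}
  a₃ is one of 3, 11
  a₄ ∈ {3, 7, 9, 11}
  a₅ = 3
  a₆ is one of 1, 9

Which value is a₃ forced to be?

a₁ must be 13 (only option left).
That leaves a₅ = 3. Remove 3 from a₃, a₄.
So a₃ = 11.

11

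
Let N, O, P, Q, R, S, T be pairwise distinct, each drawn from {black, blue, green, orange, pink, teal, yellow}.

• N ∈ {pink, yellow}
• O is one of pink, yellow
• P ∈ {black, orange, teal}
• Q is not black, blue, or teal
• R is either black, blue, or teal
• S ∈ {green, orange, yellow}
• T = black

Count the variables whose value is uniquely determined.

3

T has just one choice, so T = black. So P, R can't be black.
The 6 still-open variables together cover exactly {blue, green, orange, pink, teal, yellow} — 6 values for 6 variables — and blue appears only in R's list, so R = blue.
The 5 still-open variables draw from only 5 values {green, orange, pink, teal, yellow}, so each is used; only P can be teal, hence P = teal.
N and O between them cover only {pink, yellow} — a naked pair. Remove those values from Q, S.
Determined: P=teal, R=blue, T=black. The other variables each still have more than one consistent value. That makes 3.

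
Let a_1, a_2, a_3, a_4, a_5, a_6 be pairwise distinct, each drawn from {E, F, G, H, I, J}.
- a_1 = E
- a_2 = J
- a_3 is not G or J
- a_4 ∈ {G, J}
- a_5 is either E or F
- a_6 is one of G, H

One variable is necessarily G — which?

a_4

a_1 has just one choice, so a_1 = E. Remove E from a_3, a_5.
That leaves a_2 = J. Remove J from a_4.
So G goes to a_4.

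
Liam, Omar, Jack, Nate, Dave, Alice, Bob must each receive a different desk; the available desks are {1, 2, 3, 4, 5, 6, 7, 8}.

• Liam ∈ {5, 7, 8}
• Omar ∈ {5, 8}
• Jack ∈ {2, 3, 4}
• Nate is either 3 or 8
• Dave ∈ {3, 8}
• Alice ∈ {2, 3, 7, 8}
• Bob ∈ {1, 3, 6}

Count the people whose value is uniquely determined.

Nate and Dave share exactly the 2 values {3, 8}; by pigeonhole those values go to them, so strike 3, 8 from Liam, Omar, Jack, Alice, Bob.
That leaves Omar = 5. Strike 5 from Liam.
Liam must be 7 (only option left). So Alice can't be 7.
That leaves Alice = 2. Strike 2 from Jack.
That leaves Jack = 4.
Determined: Liam=7, Omar=5, Jack=4, Alice=2. The other people each still have more than one consistent value. That makes 4.

4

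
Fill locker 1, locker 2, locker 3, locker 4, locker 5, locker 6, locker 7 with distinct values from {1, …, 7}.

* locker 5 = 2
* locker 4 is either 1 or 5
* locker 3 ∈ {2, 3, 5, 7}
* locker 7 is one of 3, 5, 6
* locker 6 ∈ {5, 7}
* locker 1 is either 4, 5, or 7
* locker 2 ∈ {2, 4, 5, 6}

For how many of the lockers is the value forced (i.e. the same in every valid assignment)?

locker 5's domain is down to {2}, so locker 5 = 2. So locker 2, locker 3 can't be 2.
Among the 6 still-open variables, 1 fits only locker 4 (and all 6 values in {1, 3, 4, 5, 6, 7} must be used), so locker 4 = 1.
Determined: locker 4=1, locker 5=2. The other lockers each still have more than one consistent value. That makes 2.

2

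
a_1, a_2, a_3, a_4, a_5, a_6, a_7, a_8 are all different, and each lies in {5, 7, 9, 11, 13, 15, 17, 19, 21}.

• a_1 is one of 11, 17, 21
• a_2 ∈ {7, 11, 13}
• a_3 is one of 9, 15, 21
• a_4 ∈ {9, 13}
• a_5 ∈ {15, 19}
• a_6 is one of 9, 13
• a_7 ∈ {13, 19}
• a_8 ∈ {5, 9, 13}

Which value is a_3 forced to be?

21

The 2 variables a_4 and a_6 are confined to {9, 13}, which locks those values in; drop them from a_2, a_3, a_7, a_8.
a_7's domain is down to {19}, so a_7 = 19. Strike 19 from a_5.
a_8 has just one choice, so a_8 = 5.
a_5 has just one choice, so a_5 = 15. Eliminate 15 elsewhere: a_3.
So a_3 = 21.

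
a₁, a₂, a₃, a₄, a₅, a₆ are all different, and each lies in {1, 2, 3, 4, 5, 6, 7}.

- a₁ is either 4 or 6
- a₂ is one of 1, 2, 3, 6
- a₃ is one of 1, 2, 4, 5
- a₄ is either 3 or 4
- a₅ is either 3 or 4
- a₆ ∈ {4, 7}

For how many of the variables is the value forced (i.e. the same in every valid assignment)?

a₄ and a₅ share exactly the 2 values {3, 4}; by pigeonhole those values go to them, so strike 3, 4 from a₁, a₂, a₃, a₆.
That leaves a₁ = 6. Eliminate 6 elsewhere: a₂.
a₆ must be 7 (only option left).
Determined: a₁=6, a₆=7. The other variables each still have more than one consistent value. That makes 2.

2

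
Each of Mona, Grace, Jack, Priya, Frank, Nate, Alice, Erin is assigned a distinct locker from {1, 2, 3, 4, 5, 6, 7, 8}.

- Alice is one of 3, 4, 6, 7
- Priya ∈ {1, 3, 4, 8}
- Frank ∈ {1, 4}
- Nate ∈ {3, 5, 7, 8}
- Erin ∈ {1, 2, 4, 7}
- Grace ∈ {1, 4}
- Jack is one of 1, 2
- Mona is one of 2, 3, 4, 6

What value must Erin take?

Among the 8 variables, 5 fits only Nate (and all 8 values in {1, 2, 3, 4, 5, 6, 7, 8} must be used), so Nate = 5.
The 7 still-open variables draw from only 7 values {1, 2, 3, 4, 6, 7, 8}, so each is used; only Priya can be 8, hence Priya = 8.
The 2 variables Grace and Frank are confined to {1, 4}, which locks those values in; drop them from Mona, Jack, Alice, Erin.
Jack's domain is down to {2}, so Jack = 2. Eliminate 2 elsewhere: Mona, Erin.
So Erin = 7.

7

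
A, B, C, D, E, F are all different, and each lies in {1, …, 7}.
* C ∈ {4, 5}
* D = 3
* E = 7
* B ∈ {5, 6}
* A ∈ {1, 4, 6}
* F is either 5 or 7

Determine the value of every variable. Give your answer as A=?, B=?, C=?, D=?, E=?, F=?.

A=1, B=6, C=4, D=3, E=7, F=5

D has just one choice, so D = 3.
E's domain is down to {7}, so E = 7. So F can't be 7.
F has just one choice, so F = 5. Eliminate 5 elsewhere: B, C.
B has just one choice, so B = 6. So A can't be 6.
C must be 4 (only option left). So A can't be 4.
A has just one choice, so A = 1.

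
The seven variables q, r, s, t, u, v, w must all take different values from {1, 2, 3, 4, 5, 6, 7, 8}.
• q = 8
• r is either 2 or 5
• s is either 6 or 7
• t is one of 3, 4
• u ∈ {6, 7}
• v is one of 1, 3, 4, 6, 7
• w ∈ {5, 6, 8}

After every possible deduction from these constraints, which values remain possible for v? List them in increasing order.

q must be 8 (only option left). Remove 8 from w.
s and u between them cover only {6, 7} — a naked pair. Remove those values from v, w.
w has just one choice, so w = 5. So r can't be 5.
r has just one choice, so r = 2.
No further eliminations apply; v can still be any of 1, 3, 4.

1, 3, 4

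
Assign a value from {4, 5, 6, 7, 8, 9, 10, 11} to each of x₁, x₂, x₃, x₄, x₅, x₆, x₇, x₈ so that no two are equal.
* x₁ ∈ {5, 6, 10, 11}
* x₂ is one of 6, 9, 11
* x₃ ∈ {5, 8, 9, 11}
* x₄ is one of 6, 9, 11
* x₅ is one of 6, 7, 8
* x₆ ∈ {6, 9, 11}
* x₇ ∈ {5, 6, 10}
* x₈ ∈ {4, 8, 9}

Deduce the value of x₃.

8

Among the 8 variables, 4 fits only x₈ (and all 8 values in {4, 5, 6, 7, 8, 9, 10, 11} must be used), so x₈ = 4.
The 7 still-open variables together cover exactly {5, 6, 7, 8, 9, 10, 11} — 7 values for 7 variables — and 7 appears only in x₅'s list, so x₅ = 7.
The 6 still-open variables draw from only 6 values {5, 6, 8, 9, 10, 11}, so each is used; only x₃ can be 8, hence x₃ = 8.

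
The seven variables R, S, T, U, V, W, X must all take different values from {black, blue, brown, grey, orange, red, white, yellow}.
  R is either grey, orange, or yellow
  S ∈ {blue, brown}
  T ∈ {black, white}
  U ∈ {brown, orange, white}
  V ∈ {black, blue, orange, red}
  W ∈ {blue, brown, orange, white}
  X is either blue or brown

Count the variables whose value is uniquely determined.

S and X between them cover only {blue, brown} — a naked pair. Remove those values from U, V, W.
The 2 variables U and W are confined to {orange, white}, which locks those values in; drop them from R, T, V.
T's domain is down to {black}, so T = black. So V can't be black.
V has just one choice, so V = red.
Determined: T=black, V=red. The other variables each still have more than one consistent value. That makes 2.

2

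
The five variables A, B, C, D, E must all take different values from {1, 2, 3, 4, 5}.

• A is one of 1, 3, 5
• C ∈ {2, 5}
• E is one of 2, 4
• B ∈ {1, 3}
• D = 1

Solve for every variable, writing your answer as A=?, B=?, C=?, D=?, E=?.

D's domain is down to {1}, so D = 1. So A, B can't be 1.
B's domain is down to {3}, so B = 3. Remove 3 from A.
A must be 5 (only option left). Eliminate 5 elsewhere: C.
C must be 2 (only option left). Remove 2 from E.
That leaves E = 4.

A=5, B=3, C=2, D=1, E=4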